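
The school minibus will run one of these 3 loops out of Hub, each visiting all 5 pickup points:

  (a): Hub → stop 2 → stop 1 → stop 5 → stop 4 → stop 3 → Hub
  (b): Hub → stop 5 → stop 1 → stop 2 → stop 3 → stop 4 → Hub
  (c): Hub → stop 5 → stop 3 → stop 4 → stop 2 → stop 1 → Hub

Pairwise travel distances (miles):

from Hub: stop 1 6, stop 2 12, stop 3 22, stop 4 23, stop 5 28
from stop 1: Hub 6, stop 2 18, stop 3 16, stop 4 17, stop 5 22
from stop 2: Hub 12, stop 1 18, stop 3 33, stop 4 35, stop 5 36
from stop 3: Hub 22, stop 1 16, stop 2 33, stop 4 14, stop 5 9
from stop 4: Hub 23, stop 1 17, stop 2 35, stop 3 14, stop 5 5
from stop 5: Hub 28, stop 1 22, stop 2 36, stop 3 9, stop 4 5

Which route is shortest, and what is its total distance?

93 miles — (a) is the shortest.

(a): 12 + 18 + 22 + 5 + 14 + 22 = 93
(b): 28 + 22 + 18 + 33 + 14 + 23 = 138
(c): 28 + 9 + 14 + 35 + 18 + 6 = 110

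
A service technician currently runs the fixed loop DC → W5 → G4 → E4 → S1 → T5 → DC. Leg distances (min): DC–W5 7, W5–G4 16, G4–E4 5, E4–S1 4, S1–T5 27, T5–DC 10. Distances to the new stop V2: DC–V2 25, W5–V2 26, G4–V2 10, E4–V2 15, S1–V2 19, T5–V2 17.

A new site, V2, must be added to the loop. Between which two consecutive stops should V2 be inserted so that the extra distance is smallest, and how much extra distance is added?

+9 min — insert V2 between S1 and T5.

Insertion cost between consecutive stops i–j is d(i,V2) + d(V2,j) − d(i,j):
  between DC and W5: 25 + 26 − 7 = 44
  between W5 and G4: 26 + 10 − 16 = 20
  between G4 and E4: 10 + 15 − 5 = 20
  between E4 and S1: 15 + 19 − 4 = 30
  between S1 and T5: 19 + 17 − 27 = 9
  between T5 and DC: 17 + 25 − 10 = 32
Cheapest insertion is between S1 and T5, adding 9.
New total = 69 + 9 = 78.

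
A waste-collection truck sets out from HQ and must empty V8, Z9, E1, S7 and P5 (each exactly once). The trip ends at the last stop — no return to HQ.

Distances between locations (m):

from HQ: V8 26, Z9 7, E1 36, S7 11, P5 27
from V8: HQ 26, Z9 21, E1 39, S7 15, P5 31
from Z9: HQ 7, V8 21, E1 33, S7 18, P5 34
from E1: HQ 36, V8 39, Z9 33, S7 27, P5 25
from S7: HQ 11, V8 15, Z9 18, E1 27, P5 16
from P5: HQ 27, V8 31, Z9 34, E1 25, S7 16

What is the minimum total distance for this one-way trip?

84 m — the minimum one-way total.

There are 5! = 120 possible orderings.
HQ→V8→Z9→E1→S7→P5: 26+21+33+27+16 = 123
HQ→V8→Z9→E1→P5→S7: 26+21+33+25+16 = 121
HQ→V8→Z9→S7→E1→P5: 26+21+18+27+25 = 117
HQ→V8→Z9→S7→P5→E1: 26+21+18+16+25 = 106
HQ→V8→Z9→P5→E1→S7: 26+21+34+25+27 = 133
HQ→V8→Z9→P5→S7→E1: 26+21+34+16+27 = 124
HQ→V8→E1→Z9→S7→P5: 26+39+33+18+16 = 132
HQ→V8→E1→Z9→P5→S7: 26+39+33+34+16 = 148
HQ→V8→E1→S7→Z9→P5: 26+39+27+18+34 = 144
HQ→V8→E1→S7→P5→Z9: 26+39+27+16+34 = 142
HQ→V8→E1→P5→Z9→S7: 26+39+25+34+18 = 142
HQ→V8→E1→P5→S7→Z9: 26+39+25+16+18 = 124
HQ→V8→S7→Z9→E1→P5: 26+15+18+33+25 = 117
HQ→V8→S7→Z9→P5→E1: 26+15+18+34+25 = 118
… (106 more)
HQ→Z9→V8→S7→P5→E1: 7+21+15+16+25 = 84  ← best
The minimum is 84.
One shortest path: HQ → Z9 → V8 → S7 → P5 → E1.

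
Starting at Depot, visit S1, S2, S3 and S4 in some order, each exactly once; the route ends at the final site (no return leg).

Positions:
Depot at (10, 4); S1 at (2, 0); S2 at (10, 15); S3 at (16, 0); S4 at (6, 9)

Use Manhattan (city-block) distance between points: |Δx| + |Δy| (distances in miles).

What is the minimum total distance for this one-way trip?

There are 4! = 24 possible orderings.
Depot - S1 - S2 - S3 - S4: 12+23+21+19 = 75
Depot - S1 - S2 - S4 - S3: 12+23+10+19 = 64
Depot - S1 - S3 - S2 - S4: 12+14+21+10 = 57
Depot - S1 - S3 - S4 - S2: 12+14+19+10 = 55
Depot - S1 - S4 - S2 - S3: 12+13+10+21 = 56
Depot - S1 - S4 - S3 - S2: 12+13+19+21 = 65
Depot - S2 - S1 - S3 - S4: 11+23+14+19 = 67
Depot - S2 - S1 - S4 - S3: 11+23+13+19 = 66
Depot - S2 - S3 - S1 - S4: 11+21+14+13 = 59
Depot - S2 - S3 - S4 - S1: 11+21+19+13 = 64
Depot - S2 - S4 - S1 - S3: 11+10+13+14 = 48
Depot - S2 - S4 - S3 - S1: 11+10+19+14 = 54
Depot - S3 - S1 - S2 - S4: 10+14+23+10 = 57
Depot - S3 - S1 - S4 - S2: 10+14+13+10 = 47
… (10 more)
The minimum is 47.
One shortest path: Depot → S3 → S1 → S4 → S2.

47 miles — the minimum one-way total.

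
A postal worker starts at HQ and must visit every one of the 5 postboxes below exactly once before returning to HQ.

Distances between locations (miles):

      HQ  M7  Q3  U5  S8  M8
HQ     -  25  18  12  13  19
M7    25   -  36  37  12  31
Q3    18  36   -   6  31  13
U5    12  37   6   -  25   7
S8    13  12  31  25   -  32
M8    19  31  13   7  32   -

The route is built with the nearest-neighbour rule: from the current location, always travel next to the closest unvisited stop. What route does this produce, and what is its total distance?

HQ → [U5:12 / S8:13 / Q3:18 / M8:19 / M7:25] → U5 (12)
U5 → [Q3:6 / M8:7 / S8:25 / M7:37] → Q3 (6)
Q3 → [M8:13 / S8:31 / M7:36] → M8 (13)
M8 → [M7:31 / S8:32] → M7 (31)
M7 → [S8:12] → S8 (12)
Return S8→HQ: 13.
Total = 12 + 6 + 13 + 31 + 12 + 13 = 87.

Total distance 87 miles via the nearest-neighbour route HQ → U5 → Q3 → M8 → M7 → S8 → HQ.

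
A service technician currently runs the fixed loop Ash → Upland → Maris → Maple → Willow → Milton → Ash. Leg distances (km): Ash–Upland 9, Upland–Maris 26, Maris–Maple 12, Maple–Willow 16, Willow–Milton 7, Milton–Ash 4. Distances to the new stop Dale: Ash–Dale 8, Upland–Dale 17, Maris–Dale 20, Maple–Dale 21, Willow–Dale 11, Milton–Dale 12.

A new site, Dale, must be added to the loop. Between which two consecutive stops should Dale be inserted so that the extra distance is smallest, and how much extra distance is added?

Minimum extra distance: 11 km, inserting Dale between Upland and Maris.

Insertion cost between consecutive stops i–j is d(i,Dale) + d(Dale,j) − d(i,j):
  between Ash and Upland: 8 + 17 − 9 = 16
  between Upland and Maris: 17 + 20 − 26 = 11
  between Maris and Maple: 20 + 21 − 12 = 29
  between Maple and Willow: 21 + 11 − 16 = 16
  between Willow and Milton: 11 + 12 − 7 = 16
  between Milton and Ash: 12 + 8 − 4 = 16
Cheapest insertion is between Upland and Maris, adding 11.
New total = 74 + 11 = 85.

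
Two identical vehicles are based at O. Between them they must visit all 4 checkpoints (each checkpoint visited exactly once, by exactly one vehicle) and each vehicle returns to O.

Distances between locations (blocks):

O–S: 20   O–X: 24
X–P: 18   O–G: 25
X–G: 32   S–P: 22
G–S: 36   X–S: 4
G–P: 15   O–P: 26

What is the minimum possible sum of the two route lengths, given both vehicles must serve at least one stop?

Minimum combined distance: 114 blocks.

Try each way of splitting the stops between the two vehicles (each non-empty) and, for each split, find the best tour for each vehicle:
  {X} + {G, S, P}: 48 + 82 = 130
  {G} + {X, S, P}: 50 + 68 = 118
  {X, G} + {S, P}: 81 + 68 = 149
  {S} + {X, G, P}: 40 + 82 = 122
  {X, S} + {G, P}: 48 + 66 = 114
  {G, S} + {X, P}: 81 + 68 = 149
  … (7 splits in total)
Best: vehicle 1 O → X → S → O = 48; vehicle 2 O → G → P → O = 66; combined 114.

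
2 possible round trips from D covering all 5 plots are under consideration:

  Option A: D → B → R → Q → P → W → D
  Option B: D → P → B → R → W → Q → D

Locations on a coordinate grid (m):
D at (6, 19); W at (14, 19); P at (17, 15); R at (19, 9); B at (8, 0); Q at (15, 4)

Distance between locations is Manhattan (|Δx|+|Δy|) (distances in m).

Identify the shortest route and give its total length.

Option A: 21 + 20 + 9 + 13 + 7 + 8 = 78
Option B: 15 + 24 + 20 + 15 + 16 + 24 = 114

Shortest is Option A, total 78 m.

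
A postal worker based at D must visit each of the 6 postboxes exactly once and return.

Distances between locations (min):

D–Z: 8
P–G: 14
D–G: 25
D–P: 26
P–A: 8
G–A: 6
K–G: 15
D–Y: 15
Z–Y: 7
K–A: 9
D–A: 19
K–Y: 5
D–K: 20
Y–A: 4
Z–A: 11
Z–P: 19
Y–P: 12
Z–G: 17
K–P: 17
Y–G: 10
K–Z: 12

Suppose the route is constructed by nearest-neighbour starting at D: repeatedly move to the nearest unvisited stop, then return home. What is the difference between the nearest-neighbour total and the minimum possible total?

D: Z=8, Y=15, A=19, K=20, G=25, P=26 ⇒ Z
Z: Y=7, A=11, K=12, G=17, P=19 ⇒ Y
Y: A=4, K=5, G=10, P=12 ⇒ A
A: G=6, P=8, K=9 ⇒ G
G: P=14, K=15 ⇒ P
P: K=17 ⇒ K
NN route D → Z → Y → A → G → P → K → D costs 76.
Optimal: D → Z → K → Y → G → A → P → D costs 75 (by enumerating all 360 distinct tours).
Excess = 76 − 75 = 1.

1 min longer than the optimal tour.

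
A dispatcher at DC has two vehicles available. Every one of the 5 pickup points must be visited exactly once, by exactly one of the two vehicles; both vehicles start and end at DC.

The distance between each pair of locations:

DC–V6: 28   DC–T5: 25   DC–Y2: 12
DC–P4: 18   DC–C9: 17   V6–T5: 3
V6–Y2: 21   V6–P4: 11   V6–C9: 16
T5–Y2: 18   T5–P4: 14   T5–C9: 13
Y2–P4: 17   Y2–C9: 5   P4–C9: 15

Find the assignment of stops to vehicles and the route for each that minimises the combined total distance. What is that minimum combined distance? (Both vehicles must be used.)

Try each way of splitting the stops between the two vehicles (each non-empty) and, for each split, find the best tour for each vehicle:
  {V6} + {T5, Y2, P4, C9}: 56 + 62 = 118
  {T5} + {V6, Y2, P4, C9}: 50 + 62 = 112
  {V6, T5} + {Y2, P4, C9}: 56 + 50 = 106
  {Y2} + {V6, T5, P4, C9}: 24 + 62 = 86
  {V6, Y2} + {T5, P4, C9}: 61 + 62 = 123
  {T5, Y2} + {V6, P4, C9}: 55 + 62 = 117
  … (15 splits in total)
Best: vehicle 1 DC → Y2 → DC = 24; vehicle 2 DC → P4 → V6 → T5 → C9 → DC = 62; combined 86.

Minimum combined distance: 86.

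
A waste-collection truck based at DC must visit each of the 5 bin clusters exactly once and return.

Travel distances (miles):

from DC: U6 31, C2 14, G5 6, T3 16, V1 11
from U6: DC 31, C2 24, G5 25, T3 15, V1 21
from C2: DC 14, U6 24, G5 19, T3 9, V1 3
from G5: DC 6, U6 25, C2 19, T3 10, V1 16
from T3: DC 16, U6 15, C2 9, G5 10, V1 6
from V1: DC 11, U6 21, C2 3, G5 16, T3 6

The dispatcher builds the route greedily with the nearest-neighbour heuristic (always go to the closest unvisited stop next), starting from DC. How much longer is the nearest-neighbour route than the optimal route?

The nearest-neighbour route is 11 miles longer than optimal.

DC: G5=6, V1=11, C2=14, T3=16, U6=31 ⇒ G5
G5: T3=10, V1=16, C2=19, U6=25 ⇒ T3
T3: V1=6, C2=9, U6=15 ⇒ V1
V1: C2=3, U6=21 ⇒ C2
C2: U6=24 ⇒ U6
NN route DC → G5 → T3 → V1 → C2 → U6 → DC costs 80.
Optimal: DC → C2 → V1 → U6 → T3 → G5 → DC costs 69 (by enumerating all 60 distinct tours).
Excess = 80 − 69 = 11.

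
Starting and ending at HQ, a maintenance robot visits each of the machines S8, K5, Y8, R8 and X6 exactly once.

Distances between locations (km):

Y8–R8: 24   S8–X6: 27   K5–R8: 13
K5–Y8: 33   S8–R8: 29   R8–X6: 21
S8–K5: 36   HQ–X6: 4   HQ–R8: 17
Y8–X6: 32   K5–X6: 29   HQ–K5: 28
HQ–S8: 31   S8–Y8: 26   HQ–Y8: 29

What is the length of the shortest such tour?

HQ-S8-K5-Y8-R8-X6-HQ: 31+36+33+24+21+4 = 149
HQ-S8-K5-Y8-X6-R8-HQ: 31+36+33+32+21+17 = 170
HQ-S8-K5-R8-Y8-X6-HQ: 31+36+13+24+32+4 = 140
HQ-S8-K5-R8-X6-Y8-HQ: 31+36+13+21+32+29 = 162
HQ-S8-K5-X6-Y8-R8-HQ: 31+36+29+32+24+17 = 169
HQ-S8-K5-X6-R8-Y8-HQ: 31+36+29+21+24+29 = 170
HQ-S8-Y8-K5-R8-X6-HQ: 31+26+33+13+21+4 = 128
HQ-S8-Y8-K5-X6-R8-HQ: 31+26+33+29+21+17 = 157
HQ-S8-Y8-R8-K5-X6-HQ: 31+26+24+13+29+4 = 127
HQ-S8-Y8-R8-X6-K5-HQ: 31+26+24+21+29+28 = 159
HQ-S8-Y8-X6-K5-R8-HQ: 31+26+32+29+13+17 = 148
HQ-S8-Y8-X6-R8-K5-HQ: 31+26+32+21+13+28 = 151
HQ-S8-R8-K5-Y8-X6-HQ: 31+29+13+33+32+4 = 142
HQ-S8-R8-K5-X6-Y8-HQ: 31+29+13+29+32+29 = 163
… (46 more)
HQ-R8-K5-Y8-S8-X6-HQ: 17+13+33+26+27+4 = 120  ← best
The minimum is 120.
One optimal route: HQ → R8 → K5 → Y8 → S8 → X6 → HQ (or its reverse).

Shortest round trip = 120 km.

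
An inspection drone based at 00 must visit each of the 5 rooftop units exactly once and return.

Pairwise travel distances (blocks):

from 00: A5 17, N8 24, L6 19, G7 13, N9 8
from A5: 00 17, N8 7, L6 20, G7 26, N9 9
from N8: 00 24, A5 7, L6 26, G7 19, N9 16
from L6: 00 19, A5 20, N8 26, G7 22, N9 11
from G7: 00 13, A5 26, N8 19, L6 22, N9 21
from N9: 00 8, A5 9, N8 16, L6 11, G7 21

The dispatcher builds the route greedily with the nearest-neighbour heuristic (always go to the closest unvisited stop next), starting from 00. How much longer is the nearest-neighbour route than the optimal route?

00: N9=8, G7=13, A5=17, L6=19, N8=24 ⇒ N9
N9: A5=9, L6=11, N8=16, G7=21 ⇒ A5
A5: N8=7, L6=20, G7=26 ⇒ N8
N8: G7=19, L6=26 ⇒ G7
G7: L6=22 ⇒ L6
NN route 00 → N9 → A5 → N8 → G7 → L6 → 00 costs 84.
Optimal: 00 → L6 → N9 → A5 → N8 → G7 → 00 costs 78 (by enumerating all 60 distinct tours).
Excess = 84 − 78 = 6.

6 blocks longer than the optimal tour.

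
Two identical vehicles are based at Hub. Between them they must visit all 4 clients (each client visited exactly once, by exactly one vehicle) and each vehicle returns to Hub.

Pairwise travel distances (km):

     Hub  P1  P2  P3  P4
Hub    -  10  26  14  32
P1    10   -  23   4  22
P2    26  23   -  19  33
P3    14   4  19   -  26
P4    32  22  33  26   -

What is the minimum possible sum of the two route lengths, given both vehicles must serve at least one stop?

There are 2^3 − 1 = 7 ways to divide the 4 stops into two non-empty groups. For each, the best each vehicle can do is its own shortest tour through its group:
  {P1} + {P2, P3, P4}: 20 + 98 = 118
  {P2} + {P1, P3, P4}: 52 + 72 = 124
  {P1, P2} + {P3, P4}: 59 + 72 = 131
  {P3} + {P1, P2, P4}: 28 + 91 = 119
  {P1, P3} + {P2, P4}: 28 + 91 = 119
  {P2, P3} + {P1, P4}: 59 + 64 = 123
  … (7 splits in total)
Best: vehicle 1 Hub → P1 → Hub = 20; vehicle 2 Hub → P3 → P2 → P4 → Hub = 98; combined 118.

118 km — the smallest possible combined total.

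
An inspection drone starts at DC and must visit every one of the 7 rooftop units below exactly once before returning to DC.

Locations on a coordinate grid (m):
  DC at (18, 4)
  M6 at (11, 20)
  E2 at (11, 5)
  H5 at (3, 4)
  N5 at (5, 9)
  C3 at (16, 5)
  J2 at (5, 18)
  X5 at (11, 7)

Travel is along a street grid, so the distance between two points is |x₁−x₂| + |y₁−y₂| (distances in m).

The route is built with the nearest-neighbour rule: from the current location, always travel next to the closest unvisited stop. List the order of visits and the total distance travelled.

72 m along DC → C3 → E2 → X5 → N5 → H5 → J2 → M6 → DC.

From DC: distances to unvisited — C3=3, E2=8, X5=10, H5=15, N5=18, M6=23, J2=27. Nearest is C3 (3).
From C3: distances to unvisited — E2=5, X5=7, H5=14, N5=15, M6=20, J2=24. Nearest is E2 (5).
From E2: distances to unvisited — X5=2, H5=9, N5=10, M6=15, J2=19. Nearest is X5 (2).
From X5: distances to unvisited — N5=8, H5=11, M6=13, J2=17. Nearest is N5 (8).
From N5: distances to unvisited — H5=7, J2=9, M6=17. Nearest is H5 (7).
From H5: distances to unvisited — J2=16, M6=24. Nearest is J2 (16).
From J2: distances to unvisited — M6=8. Nearest is M6 (8).
Return M6→DC: 23.
Total = 3 + 5 + 2 + 8 + 7 + 16 + 8 + 23 = 72.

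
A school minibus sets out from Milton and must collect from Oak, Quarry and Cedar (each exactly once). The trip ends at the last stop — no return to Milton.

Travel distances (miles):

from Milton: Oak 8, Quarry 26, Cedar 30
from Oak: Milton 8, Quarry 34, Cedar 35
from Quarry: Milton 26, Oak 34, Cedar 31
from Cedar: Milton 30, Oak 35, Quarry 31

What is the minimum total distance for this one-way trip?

73 miles — the minimum one-way total.

There are 3! = 6 possible orderings.
Milton → Oak → Quarry → Cedar: 8+34+31 = 73
Milton → Oak → Cedar → Quarry: 8+35+31 = 74
Milton → Quarry → Oak → Cedar: 26+34+35 = 95
Milton → Quarry → Cedar → Oak: 26+31+35 = 92
Milton → Cedar → Oak → Quarry: 30+35+34 = 99
Milton → Cedar → Quarry → Oak: 30+31+34 = 95
The minimum is 73.
One shortest path: Milton → Oak → Quarry → Cedar.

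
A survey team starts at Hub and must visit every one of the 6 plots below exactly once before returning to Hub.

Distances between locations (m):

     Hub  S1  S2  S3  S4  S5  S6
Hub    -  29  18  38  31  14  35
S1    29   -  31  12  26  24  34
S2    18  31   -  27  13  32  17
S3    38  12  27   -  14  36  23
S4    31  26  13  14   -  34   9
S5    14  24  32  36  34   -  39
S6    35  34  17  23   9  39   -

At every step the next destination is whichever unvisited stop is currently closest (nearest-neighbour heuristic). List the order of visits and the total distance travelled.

From Hub: distances to unvisited — S5=14, S2=18, S1=29, S4=31, S6=35, S3=38. Nearest is S5 (14).
From S5: distances to unvisited — S1=24, S2=32, S4=34, S3=36, S6=39. Nearest is S1 (24).
From S1: distances to unvisited — S3=12, S4=26, S2=31, S6=34. Nearest is S3 (12).
From S3: distances to unvisited — S4=14, S6=23, S2=27. Nearest is S4 (14).
From S4: distances to unvisited — S6=9, S2=13. Nearest is S6 (9).
From S6: distances to unvisited — S2=17. Nearest is S2 (17).
Return S2→Hub: 18.
Total = 14 + 24 + 12 + 14 + 9 + 17 + 18 = 108.

108 m along Hub → S5 → S1 → S3 → S4 → S6 → S2 → Hub.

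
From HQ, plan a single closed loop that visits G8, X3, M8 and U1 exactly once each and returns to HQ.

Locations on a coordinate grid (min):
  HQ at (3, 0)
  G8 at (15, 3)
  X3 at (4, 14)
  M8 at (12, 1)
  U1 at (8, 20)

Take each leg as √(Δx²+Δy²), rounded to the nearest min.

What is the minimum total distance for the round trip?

HQ - G8 - X3 - M8 - U1 - HQ: 12+16+15+19+21 = 83
HQ - G8 - X3 - U1 - M8 - HQ: 12+16+7+19+9 = 63
HQ - G8 - M8 - X3 - U1 - HQ: 12+4+15+7+21 = 59
HQ - G8 - M8 - U1 - X3 - HQ: 12+4+19+7+14 = 56
HQ - G8 - U1 - X3 - M8 - HQ: 12+18+7+15+9 = 61
HQ - G8 - U1 - M8 - X3 - HQ: 12+18+19+15+14 = 78
HQ - X3 - G8 - M8 - U1 - HQ: 14+16+4+19+21 = 74
HQ - X3 - G8 - U1 - M8 - HQ: 14+16+18+19+9 = 76
HQ - X3 - M8 - G8 - U1 - HQ: 14+15+4+18+21 = 72
HQ - X3 - U1 - G8 - M8 - HQ: 14+7+18+4+9 = 52
HQ - M8 - G8 - X3 - U1 - HQ: 9+4+16+7+21 = 57
HQ - M8 - X3 - G8 - U1 - HQ: 9+15+16+18+21 = 79
The minimum is 52.
One optimal route: HQ → X3 → U1 → G8 → M8 → HQ (or its reverse).

Minimum total distance: 52 min.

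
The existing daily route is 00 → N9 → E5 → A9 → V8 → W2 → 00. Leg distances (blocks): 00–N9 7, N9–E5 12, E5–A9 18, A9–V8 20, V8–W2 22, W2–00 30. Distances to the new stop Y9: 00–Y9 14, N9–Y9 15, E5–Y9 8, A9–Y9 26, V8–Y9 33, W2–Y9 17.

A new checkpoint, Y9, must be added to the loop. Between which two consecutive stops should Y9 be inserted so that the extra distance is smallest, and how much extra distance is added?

+1 blocks — insert Y9 between W2 and 00.

Insertion cost between consecutive stops i–j is d(i,Y9) + d(Y9,j) − d(i,j):
  between 00 and N9: 14 + 15 − 7 = 22
  between N9 and E5: 15 + 8 − 12 = 11
  between E5 and A9: 8 + 26 − 18 = 16
  between A9 and V8: 26 + 33 − 20 = 39
  between V8 and W2: 33 + 17 − 22 = 28
  between W2 and 00: 17 + 14 − 30 = 1
Cheapest insertion is between W2 and 00, adding 1.
New total = 109 + 1 = 110.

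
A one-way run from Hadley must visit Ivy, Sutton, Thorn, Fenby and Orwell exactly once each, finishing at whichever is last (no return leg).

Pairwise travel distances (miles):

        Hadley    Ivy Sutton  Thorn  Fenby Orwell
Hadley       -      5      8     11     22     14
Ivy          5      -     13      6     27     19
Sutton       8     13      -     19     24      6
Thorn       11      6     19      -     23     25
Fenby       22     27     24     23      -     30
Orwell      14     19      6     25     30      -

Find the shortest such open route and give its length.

62 miles — the minimum one-way total.

There are 5! = 120 possible orderings.
Hadley - Ivy - Sutton - Thorn - Fenby - Orwell: 5+13+19+23+30 = 90
Hadley - Ivy - Sutton - Thorn - Orwell - Fenby: 5+13+19+25+30 = 92
Hadley - Ivy - Sutton - Fenby - Thorn - Orwell: 5+13+24+23+25 = 90
Hadley - Ivy - Sutton - Fenby - Orwell - Thorn: 5+13+24+30+25 = 97
Hadley - Ivy - Sutton - Orwell - Thorn - Fenby: 5+13+6+25+23 = 72
Hadley - Ivy - Sutton - Orwell - Fenby - Thorn: 5+13+6+30+23 = 77
Hadley - Ivy - Thorn - Sutton - Fenby - Orwell: 5+6+19+24+30 = 84
Hadley - Ivy - Thorn - Sutton - Orwell - Fenby: 5+6+19+6+30 = 66
Hadley - Ivy - Thorn - Fenby - Sutton - Orwell: 5+6+23+24+6 = 64
Hadley - Ivy - Thorn - Fenby - Orwell - Sutton: 5+6+23+30+6 = 70
Hadley - Ivy - Thorn - Orwell - Sutton - Fenby: 5+6+25+6+24 = 66
Hadley - Ivy - Thorn - Orwell - Fenby - Sutton: 5+6+25+30+24 = 90
Hadley - Ivy - Fenby - Sutton - Thorn - Orwell: 5+27+24+19+25 = 100
Hadley - Ivy - Fenby - Sutton - Orwell - Thorn: 5+27+24+6+25 = 87
… (106 more)
Hadley - Sutton - Orwell - Ivy - Thorn - Fenby: 8+6+19+6+23 = 62  ← best
The minimum is 62.
One shortest path: Hadley → Sutton → Orwell → Ivy → Thorn → Fenby.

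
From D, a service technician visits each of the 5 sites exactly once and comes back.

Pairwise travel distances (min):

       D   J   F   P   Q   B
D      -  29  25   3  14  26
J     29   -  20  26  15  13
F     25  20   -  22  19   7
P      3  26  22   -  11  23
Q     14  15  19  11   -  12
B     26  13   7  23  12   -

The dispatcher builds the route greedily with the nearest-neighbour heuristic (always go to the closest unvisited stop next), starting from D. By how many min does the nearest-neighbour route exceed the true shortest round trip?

Excess over optimum: 8 min.

From D: P=3, Q=14, F=25, B=26, J=29 → choose P (3).
From P: Q=11, F=22, B=23, J=26 → choose Q (11).
From Q: B=12, J=15, F=19 → choose B (12).
From B: F=7, J=13 → choose F (7).
From F: J=20 → choose J (20).
NN route D → P → Q → B → F → J → D costs 82.
Optimal: D → F → B → J → Q → P → D costs 74 (by enumerating all 60 distinct tours).
Excess = 82 − 74 = 8.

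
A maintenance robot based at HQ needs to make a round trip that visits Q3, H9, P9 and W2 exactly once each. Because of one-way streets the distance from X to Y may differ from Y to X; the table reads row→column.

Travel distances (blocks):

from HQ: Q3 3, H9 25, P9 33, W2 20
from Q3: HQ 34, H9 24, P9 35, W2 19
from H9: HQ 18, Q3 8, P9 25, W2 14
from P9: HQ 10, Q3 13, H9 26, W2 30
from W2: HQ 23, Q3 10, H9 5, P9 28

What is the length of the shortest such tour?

Shortest round trip = 62 blocks.

HQ-Q3-H9-P9-W2-HQ: 3+24+25+30+23 = 105
HQ-Q3-H9-W2-P9-HQ: 3+24+14+28+10 = 79
HQ-Q3-P9-H9-W2-HQ: 3+35+26+14+23 = 101
HQ-Q3-P9-W2-H9-HQ: 3+35+30+5+18 = 91
HQ-Q3-W2-H9-P9-HQ: 3+19+5+25+10 = 62
HQ-Q3-W2-P9-H9-HQ: 3+19+28+26+18 = 94
HQ-H9-Q3-P9-W2-HQ: 25+8+35+30+23 = 121
HQ-H9-Q3-W2-P9-HQ: 25+8+19+28+10 = 90
HQ-H9-P9-Q3-W2-HQ: 25+25+13+19+23 = 105
HQ-H9-P9-W2-Q3-HQ: 25+25+30+10+34 = 124
HQ-H9-W2-Q3-P9-HQ: 25+14+10+35+10 = 94
HQ-H9-W2-P9-Q3-HQ: 25+14+28+13+34 = 114
HQ-P9-Q3-H9-W2-HQ: 33+13+24+14+23 = 107
HQ-P9-Q3-W2-H9-HQ: 33+13+19+5+18 = 88
… (10 more)
The minimum is 62.
One optimal route: HQ → Q3 → W2 → H9 → P9 → HQ.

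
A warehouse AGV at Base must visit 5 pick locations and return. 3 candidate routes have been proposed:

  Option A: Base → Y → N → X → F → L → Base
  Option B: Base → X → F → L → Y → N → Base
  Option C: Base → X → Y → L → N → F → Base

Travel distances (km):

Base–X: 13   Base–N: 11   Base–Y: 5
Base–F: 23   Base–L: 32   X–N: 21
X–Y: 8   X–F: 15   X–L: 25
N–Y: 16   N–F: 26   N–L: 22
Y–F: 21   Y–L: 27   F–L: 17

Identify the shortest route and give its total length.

Option A: 5 + 16 + 21 + 15 + 17 + 32 = 106
Option B: 13 + 15 + 17 + 27 + 16 + 11 = 99
Option C: 13 + 8 + 27 + 22 + 26 + 23 = 119

Shortest is Option B, total 99 km.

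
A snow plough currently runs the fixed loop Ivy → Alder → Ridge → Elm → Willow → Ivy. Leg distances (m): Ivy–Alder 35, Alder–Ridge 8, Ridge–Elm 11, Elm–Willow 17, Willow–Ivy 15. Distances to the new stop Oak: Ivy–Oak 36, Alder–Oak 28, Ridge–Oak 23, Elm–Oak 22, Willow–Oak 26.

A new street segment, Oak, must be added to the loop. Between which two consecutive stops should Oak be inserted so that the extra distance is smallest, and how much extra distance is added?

Insertion cost between consecutive stops i–j is d(i,Oak) + d(Oak,j) − d(i,j):
  between Ivy and Alder: 36 + 28 − 35 = 29
  between Alder and Ridge: 28 + 23 − 8 = 43
  between Ridge and Elm: 23 + 22 − 11 = 34
  between Elm and Willow: 22 + 26 − 17 = 31
  between Willow and Ivy: 26 + 36 − 15 = 47
Cheapest insertion is between Ivy and Alder, adding 29.
New total = 86 + 29 = 115.

+29 m — insert Oak between Ivy and Alder.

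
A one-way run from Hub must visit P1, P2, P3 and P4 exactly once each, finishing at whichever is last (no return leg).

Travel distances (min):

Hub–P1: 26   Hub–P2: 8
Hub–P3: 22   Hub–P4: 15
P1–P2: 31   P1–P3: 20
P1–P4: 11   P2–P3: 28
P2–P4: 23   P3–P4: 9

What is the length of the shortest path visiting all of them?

56 min — the minimum one-way total.

There are 4! = 24 possible orderings.
Hub→P1→P2→P3→P4: 26+31+28+9 = 94
Hub→P1→P2→P4→P3: 26+31+23+9 = 89
Hub→P1→P3→P2→P4: 26+20+28+23 = 97
Hub→P1→P3→P4→P2: 26+20+9+23 = 78
Hub→P1→P4→P2→P3: 26+11+23+28 = 88
Hub→P1→P4→P3→P2: 26+11+9+28 = 74
Hub→P2→P1→P3→P4: 8+31+20+9 = 68
Hub→P2→P1→P4→P3: 8+31+11+9 = 59
Hub→P2→P3→P1→P4: 8+28+20+11 = 67
Hub→P2→P3→P4→P1: 8+28+9+11 = 56
Hub→P2→P4→P1→P3: 8+23+11+20 = 62
Hub→P2→P4→P3→P1: 8+23+9+20 = 60
Hub→P3→P1→P2→P4: 22+20+31+23 = 96
Hub→P3→P1→P4→P2: 22+20+11+23 = 76
… (10 more)
The minimum is 56.
One shortest path: Hub → P2 → P3 → P4 → P1.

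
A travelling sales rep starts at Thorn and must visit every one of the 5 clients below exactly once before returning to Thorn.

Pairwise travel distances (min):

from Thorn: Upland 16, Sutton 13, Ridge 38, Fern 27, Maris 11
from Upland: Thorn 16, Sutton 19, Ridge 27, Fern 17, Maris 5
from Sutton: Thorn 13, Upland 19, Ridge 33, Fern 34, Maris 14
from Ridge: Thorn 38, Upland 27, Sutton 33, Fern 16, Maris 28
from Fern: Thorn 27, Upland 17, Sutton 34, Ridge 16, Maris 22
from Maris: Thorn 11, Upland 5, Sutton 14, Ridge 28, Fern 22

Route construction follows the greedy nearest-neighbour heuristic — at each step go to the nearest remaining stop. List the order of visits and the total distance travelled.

At Thorn the remaining stops are Maris 11, Sutton 13, Upland 16, Fern 27, Ridge 38; go to Maris.
At Maris the remaining stops are Upland 5, Sutton 14, Fern 22, Ridge 28; go to Upland.
At Upland the remaining stops are Fern 17, Sutton 19, Ridge 27; go to Fern.
At Fern the remaining stops are Ridge 16, Sutton 34; go to Ridge.
At Ridge the remaining stops are Sutton 33; go to Sutton.
Return Sutton→Thorn: 13.
Total = 11 + 5 + 17 + 16 + 33 + 13 = 95.

95 min along Thorn → Maris → Upland → Fern → Ridge → Sutton → Thorn.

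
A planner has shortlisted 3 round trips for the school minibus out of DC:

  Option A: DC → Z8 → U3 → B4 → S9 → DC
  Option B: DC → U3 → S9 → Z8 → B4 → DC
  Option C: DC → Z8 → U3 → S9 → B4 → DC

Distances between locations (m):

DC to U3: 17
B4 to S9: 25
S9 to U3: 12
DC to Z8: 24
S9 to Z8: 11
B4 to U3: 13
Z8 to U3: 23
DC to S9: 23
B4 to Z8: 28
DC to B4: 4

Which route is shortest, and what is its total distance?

Shortest is Option B, total 72 m.

Option A: 24 + 23 + 13 + 25 + 23 = 108
Option B: 17 + 12 + 11 + 28 + 4 = 72
Option C: 24 + 23 + 12 + 25 + 4 = 88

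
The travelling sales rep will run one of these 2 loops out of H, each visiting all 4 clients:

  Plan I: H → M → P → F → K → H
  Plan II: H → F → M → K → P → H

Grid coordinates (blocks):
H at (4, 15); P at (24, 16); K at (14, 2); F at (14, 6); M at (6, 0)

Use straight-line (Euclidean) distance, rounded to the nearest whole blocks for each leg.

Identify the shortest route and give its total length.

68 blocks — Plan II is the shortest.

Plan I: 15 + 24 + 14 + 4 + 16 = 73
Plan II: 13 + 10 + 8 + 17 + 20 = 68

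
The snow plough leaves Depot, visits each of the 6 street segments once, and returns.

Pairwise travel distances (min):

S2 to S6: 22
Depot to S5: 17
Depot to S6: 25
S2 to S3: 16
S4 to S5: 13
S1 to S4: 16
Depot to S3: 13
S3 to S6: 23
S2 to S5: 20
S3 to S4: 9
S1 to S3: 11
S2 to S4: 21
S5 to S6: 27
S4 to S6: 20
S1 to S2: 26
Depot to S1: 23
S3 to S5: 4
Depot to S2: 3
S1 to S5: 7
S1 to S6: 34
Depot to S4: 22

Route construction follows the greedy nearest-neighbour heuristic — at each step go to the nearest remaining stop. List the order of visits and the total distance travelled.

At Depot the remaining stops are S2 3, S3 13, S5 17, S4 22, S1 23, S6 25; go to S2.
At S2 the remaining stops are S3 16, S5 20, S4 21, S6 22, S1 26; go to S3.
At S3 the remaining stops are S5 4, S4 9, S1 11, S6 23; go to S5.
At S5 the remaining stops are S1 7, S4 13, S6 27; go to S1.
At S1 the remaining stops are S4 16, S6 34; go to S4.
At S4 the remaining stops are S6 20; go to S6.
Return S6→Depot: 25.
Total = 3 + 16 + 4 + 7 + 16 + 20 + 25 = 91.

91 min along Depot → S2 → S3 → S5 → S1 → S4 → S6 → Depot.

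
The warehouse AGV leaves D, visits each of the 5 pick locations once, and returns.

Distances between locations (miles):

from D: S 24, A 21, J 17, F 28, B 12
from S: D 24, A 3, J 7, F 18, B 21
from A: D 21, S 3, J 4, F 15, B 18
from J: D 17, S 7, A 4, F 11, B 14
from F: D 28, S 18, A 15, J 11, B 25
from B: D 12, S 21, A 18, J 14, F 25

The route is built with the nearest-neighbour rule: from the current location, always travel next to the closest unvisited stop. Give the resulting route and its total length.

Nearest-neighbour total = 79 miles; route D → B → J → A → S → F → D.

From D: distances to unvisited — B=12, J=17, A=21, S=24, F=28. Nearest is B (12).
From B: distances to unvisited — J=14, A=18, S=21, F=25. Nearest is J (14).
From J: distances to unvisited — A=4, S=7, F=11. Nearest is A (4).
From A: distances to unvisited — S=3, F=15. Nearest is S (3).
From S: distances to unvisited — F=18. Nearest is F (18).
Return F→D: 28.
Total = 12 + 14 + 4 + 3 + 18 + 28 = 79.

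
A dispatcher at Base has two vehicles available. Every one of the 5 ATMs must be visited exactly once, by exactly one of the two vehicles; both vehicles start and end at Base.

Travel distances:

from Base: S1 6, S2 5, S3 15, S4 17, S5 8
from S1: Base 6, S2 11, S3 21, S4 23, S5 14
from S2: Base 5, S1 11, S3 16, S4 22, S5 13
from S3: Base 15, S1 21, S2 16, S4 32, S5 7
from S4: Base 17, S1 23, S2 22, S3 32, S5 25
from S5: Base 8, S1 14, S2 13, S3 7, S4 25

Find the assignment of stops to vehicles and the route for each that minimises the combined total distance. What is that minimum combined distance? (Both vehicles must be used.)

Check every non-empty split of the stops between the two vehicles; for each half take its own optimal tour:
  {S1} + {S2, S3, S4, S5}: 12 + 70 = 82
  {S2} + {S1, S3, S4, S5}: 10 + 76 = 86
  {S1, S2} + {S3, S4, S5}: 22 + 64 = 86
  {S3} + {S1, S2, S4, S5}: 30 + 72 = 102
  {S1, S3} + {S2, S4, S5}: 42 + 60 = 102
  {S2, S3} + {S1, S4, S5}: 36 + 62 = 98
  … (15 splits in total)
Best: vehicle 1 Base → S1 → Base = 12; vehicle 2 Base → S2 → S3 → S5 → S4 → Base = 70; combined 82.

82 — the smallest possible combined total.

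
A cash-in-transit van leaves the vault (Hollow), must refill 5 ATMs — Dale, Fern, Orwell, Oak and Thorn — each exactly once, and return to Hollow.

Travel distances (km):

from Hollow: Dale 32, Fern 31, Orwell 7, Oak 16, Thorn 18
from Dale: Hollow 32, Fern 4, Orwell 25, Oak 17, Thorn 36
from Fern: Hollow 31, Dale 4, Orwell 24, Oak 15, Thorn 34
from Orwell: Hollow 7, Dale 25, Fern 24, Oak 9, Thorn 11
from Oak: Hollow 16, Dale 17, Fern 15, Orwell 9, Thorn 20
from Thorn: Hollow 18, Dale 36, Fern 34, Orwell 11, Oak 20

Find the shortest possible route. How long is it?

With 5 stops there are 5!/2 = 60 distinct round trips (a route and its reverse cost the same).
Hollow-Dale-Fern-Orwell-Oak-Thorn-Hollow: 32+4+24+9+20+18 = 107
Hollow-Dale-Fern-Orwell-Thorn-Oak-Hollow: 32+4+24+11+20+16 = 107
Hollow-Dale-Fern-Oak-Orwell-Thorn-Hollow: 32+4+15+9+11+18 = 89
Hollow-Dale-Fern-Oak-Thorn-Orwell-Hollow: 32+4+15+20+11+7 = 89
Hollow-Dale-Fern-Thorn-Orwell-Oak-Hollow: 32+4+34+11+9+16 = 106
Hollow-Dale-Fern-Thorn-Oak-Orwell-Hollow: 32+4+34+20+9+7 = 106
Hollow-Dale-Orwell-Fern-Oak-Thorn-Hollow: 32+25+24+15+20+18 = 134
Hollow-Dale-Orwell-Fern-Thorn-Oak-Hollow: 32+25+24+34+20+16 = 151
Hollow-Dale-Orwell-Oak-Fern-Thorn-Hollow: 32+25+9+15+34+18 = 133
Hollow-Dale-Orwell-Oak-Thorn-Fern-Hollow: 32+25+9+20+34+31 = 151
Hollow-Dale-Orwell-Thorn-Fern-Oak-Hollow: 32+25+11+34+15+16 = 133
Hollow-Dale-Orwell-Thorn-Oak-Fern-Hollow: 32+25+11+20+15+31 = 134
Hollow-Dale-Oak-Fern-Orwell-Thorn-Hollow: 32+17+15+24+11+18 = 117
Hollow-Dale-Oak-Fern-Thorn-Orwell-Hollow: 32+17+15+34+11+7 = 116
… (46 more)
The minimum is 89.
One optimal route: Hollow → Dale → Fern → Oak → Orwell → Thorn → Hollow (or its reverse).

Minimum total distance: 89 km.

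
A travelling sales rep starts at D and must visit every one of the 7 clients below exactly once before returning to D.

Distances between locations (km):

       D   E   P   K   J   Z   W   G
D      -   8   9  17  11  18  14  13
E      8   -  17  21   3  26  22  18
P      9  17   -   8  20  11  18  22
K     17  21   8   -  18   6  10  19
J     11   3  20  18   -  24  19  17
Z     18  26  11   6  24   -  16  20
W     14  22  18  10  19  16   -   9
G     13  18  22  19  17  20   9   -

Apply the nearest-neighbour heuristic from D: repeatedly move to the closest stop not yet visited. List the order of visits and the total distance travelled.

D → [E:8 / P:9 / J:11 / G:13 / W:14 / K:17 / Z:18] → E (8)
E → [J:3 / P:17 / G:18 / K:21 / W:22 / Z:26] → J (3)
J → [G:17 / K:18 / W:19 / P:20 / Z:24] → G (17)
G → [W:9 / K:19 / Z:20 / P:22] → W (9)
W → [K:10 / Z:16 / P:18] → K (10)
K → [Z:6 / P:8] → Z (6)
Z → [P:11] → P (11)
Return P→D: 9.
Total = 8 + 3 + 17 + 9 + 10 + 6 + 11 + 9 = 73.

73 km along D → E → J → G → W → K → Z → P → D.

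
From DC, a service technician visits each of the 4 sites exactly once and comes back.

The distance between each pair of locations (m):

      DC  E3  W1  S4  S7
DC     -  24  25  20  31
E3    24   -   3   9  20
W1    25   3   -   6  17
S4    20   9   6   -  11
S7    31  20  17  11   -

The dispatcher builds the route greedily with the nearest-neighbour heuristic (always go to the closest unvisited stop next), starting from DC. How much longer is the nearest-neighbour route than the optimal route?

Excess over optimum: 5 m.

DC: S4=20, E3=24, W1=25, S7=31 ⇒ S4
S4: W1=6, E3=9, S7=11 ⇒ W1
W1: E3=3, S7=17 ⇒ E3
E3: S7=20 ⇒ S7
NN route DC → S4 → W1 → E3 → S7 → DC costs 80.
Optimal: DC → E3 → W1 → S4 → S7 → DC costs 75 (by enumerating all 12 distinct tours).
Excess = 80 − 75 = 5.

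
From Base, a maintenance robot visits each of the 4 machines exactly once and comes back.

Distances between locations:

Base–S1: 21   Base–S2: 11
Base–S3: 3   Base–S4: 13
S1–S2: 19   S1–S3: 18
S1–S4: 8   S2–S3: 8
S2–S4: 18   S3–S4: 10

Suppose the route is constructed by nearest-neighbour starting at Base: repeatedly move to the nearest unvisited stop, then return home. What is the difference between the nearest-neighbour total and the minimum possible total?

The nearest-neighbour route is 7 longer than optimal.

Base: S3=3, S2=11, S4=13, S1=21 ⇒ S3
S3: S2=8, S4=10, S1=18 ⇒ S2
S2: S4=18, S1=19 ⇒ S4
S4: S1=8 ⇒ S1
NN route Base → S3 → S2 → S4 → S1 → Base costs 58.
Optimal: Base → S2 → S1 → S4 → S3 → Base costs 51 (by enumerating all 12 distinct tours).
Excess = 58 − 51 = 7.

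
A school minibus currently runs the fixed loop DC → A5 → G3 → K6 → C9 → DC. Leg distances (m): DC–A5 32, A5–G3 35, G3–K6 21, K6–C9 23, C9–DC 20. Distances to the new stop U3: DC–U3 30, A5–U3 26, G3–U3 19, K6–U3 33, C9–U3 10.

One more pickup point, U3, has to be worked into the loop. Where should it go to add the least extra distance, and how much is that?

Insertion cost between consecutive stops i–j is d(i,U3) + d(U3,j) − d(i,j):
  between DC and A5: 30 + 26 − 32 = 24
  between A5 and G3: 26 + 19 − 35 = 10
  between G3 and K6: 19 + 33 − 21 = 31
  between K6 and C9: 33 + 10 − 23 = 20
  between C9 and DC: 10 + 30 − 20 = 20
Cheapest insertion is between A5 and G3, adding 10.
New total = 131 + 10 = 141.

Adding 10 m by placing U3 on the A5–G3 leg.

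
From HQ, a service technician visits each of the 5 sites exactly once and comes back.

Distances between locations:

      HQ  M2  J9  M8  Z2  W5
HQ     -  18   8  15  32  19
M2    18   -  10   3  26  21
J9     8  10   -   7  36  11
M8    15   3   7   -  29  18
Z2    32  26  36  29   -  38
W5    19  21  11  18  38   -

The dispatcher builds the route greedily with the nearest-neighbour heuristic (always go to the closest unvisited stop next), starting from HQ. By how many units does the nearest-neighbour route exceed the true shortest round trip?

Excess over optimum: 11.

From HQ: J9=8, M8=15, M2=18, W5=19, Z2=32 → choose J9 (8).
From J9: M8=7, M2=10, W5=11, Z2=36 → choose M8 (7).
From M8: M2=3, W5=18, Z2=29 → choose M2 (3).
From M2: W5=21, Z2=26 → choose W5 (21).
From W5: Z2=38 → choose Z2 (38).
NN route HQ → J9 → M8 → M2 → W5 → Z2 → HQ costs 109.
Optimal: HQ → J9 → W5 → M8 → M2 → Z2 → HQ costs 98 (by enumerating all 60 distinct tours).
Excess = 109 − 98 = 11.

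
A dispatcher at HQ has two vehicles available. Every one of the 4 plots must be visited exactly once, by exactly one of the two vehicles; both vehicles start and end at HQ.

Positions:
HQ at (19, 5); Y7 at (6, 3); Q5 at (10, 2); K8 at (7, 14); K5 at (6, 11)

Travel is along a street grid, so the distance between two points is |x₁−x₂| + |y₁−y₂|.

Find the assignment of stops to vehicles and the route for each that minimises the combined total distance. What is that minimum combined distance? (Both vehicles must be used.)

Minimum combined distance: 72.

Check every non-empty split of the stops between the two vehicles; for each half take its own optimal tour:
  {Y7} + {Q5, K8, K5}: 30 + 50 = 80
  {Q5} + {Y7, K8, K5}: 24 + 48 = 72
  {Y7, Q5} + {K8, K5}: 32 + 44 = 76
  {K8} + {Y7, Q5, K5}: 42 + 44 = 86
  {Y7, K8} + {Q5, K5}: 48 + 44 = 92
  {Q5, K8} + {Y7, K5}: 48 + 42 = 90
  … (7 splits in total)
Best: vehicle 1 HQ → Q5 → HQ = 24; vehicle 2 HQ → Y7 → K5 → K8 → HQ = 48; combined 72.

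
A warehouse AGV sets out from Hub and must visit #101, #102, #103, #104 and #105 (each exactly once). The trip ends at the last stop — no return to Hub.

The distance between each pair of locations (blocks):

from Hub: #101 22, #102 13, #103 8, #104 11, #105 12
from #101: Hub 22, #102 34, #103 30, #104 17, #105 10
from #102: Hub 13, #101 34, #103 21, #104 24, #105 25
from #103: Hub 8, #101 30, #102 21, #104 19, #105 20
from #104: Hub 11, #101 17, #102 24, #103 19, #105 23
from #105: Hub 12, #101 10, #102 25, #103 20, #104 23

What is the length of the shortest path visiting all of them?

Shortest open route: 79 blocks.

There are 5! = 120 possible orderings.
Hub→#101→#102→#103→#104→#105: 22+34+21+19+23 = 119
Hub→#101→#102→#103→#105→#104: 22+34+21+20+23 = 120
Hub→#101→#102→#104→#103→#105: 22+34+24+19+20 = 119
Hub→#101→#102→#104→#105→#103: 22+34+24+23+20 = 123
Hub→#101→#102→#105→#103→#104: 22+34+25+20+19 = 120
Hub→#101→#102→#105→#104→#103: 22+34+25+23+19 = 123
Hub→#101→#103→#102→#104→#105: 22+30+21+24+23 = 120
Hub→#101→#103→#102→#105→#104: 22+30+21+25+23 = 121
Hub→#101→#103→#104→#102→#105: 22+30+19+24+25 = 120
Hub→#101→#103→#104→#105→#102: 22+30+19+23+25 = 119
Hub→#101→#103→#105→#102→#104: 22+30+20+25+24 = 121
Hub→#101→#103→#105→#104→#102: 22+30+20+23+24 = 119
Hub→#101→#104→#102→#103→#105: 22+17+24+21+20 = 104
Hub→#101→#104→#102→#105→#103: 22+17+24+25+20 = 108
… (106 more)
Hub→#103→#104→#101→#105→#102: 8+19+17+10+25 = 79  ← best
The minimum is 79.
One shortest path: Hub → #103 → #104 → #101 → #105 → #102.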